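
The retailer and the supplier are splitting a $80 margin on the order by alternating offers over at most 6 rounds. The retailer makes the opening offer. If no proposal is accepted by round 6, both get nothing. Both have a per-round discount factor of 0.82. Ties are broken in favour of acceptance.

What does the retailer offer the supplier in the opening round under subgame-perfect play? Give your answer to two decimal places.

49.41

Round 6 (the supplier proposes): the retailer will accept anything ≥ 0, so the supplier offers 0 and keeps 80.
Round 5 (the retailer proposes): the supplier can get 80 next round, worth 0.82 × 80 = 65.6 now, so the retailer offers 65.6, keeping 14.4.
Round 4 (the supplier proposes): the retailer can get 14.4 next round, worth 0.82 × 14.4 = 11.808 now. The supplier offers 11.808 and keeps 80 − 11.808 = 68.192.
Round 3 (the retailer proposes): the supplier can get 68.192 next round, worth 0.82 × 68.192 = 55.91744 now. The retailer offers 55.91744 and keeps 80 − 55.91744 = 24.08256.
Round 2 (the supplier proposes): the retailer can get 24.08256 next round, worth 0.82 × 24.08256 = 19.7476992 now. The supplier offers 19.7476992 and keeps 80 − 19.7476992 = 60.2523008.
Round 1 (the retailer proposes): the supplier can get 60.2523008 next round, worth 0.82 × 60.2523008 = 49.406886656 now. The retailer offers 49.406886656 and keeps 80 − 49.406886656 = 30.593113344.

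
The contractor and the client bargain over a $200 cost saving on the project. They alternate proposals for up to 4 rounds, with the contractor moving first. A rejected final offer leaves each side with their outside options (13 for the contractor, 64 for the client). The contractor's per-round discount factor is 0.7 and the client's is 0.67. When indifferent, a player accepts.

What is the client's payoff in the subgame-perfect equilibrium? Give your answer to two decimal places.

Round 4 (the client proposes): the contractor gets 13 if talks fail, so the client offers 13 and keeps 187.
Round 3 (the contractor proposes): the client can get 187 next round, worth 0.67 × 187 = 125.29 now. The contractor offers 125.29 and keeps 200 − 125.29 = 74.71.
Round 2 (the client proposes): the contractor can get 74.71 next round, worth 0.7 × 74.71 = 52.297 now; the client offers that and keeps 147.703.
Round 1 (the contractor proposes): the client can get 147.703 next round, worth 0.67 × 147.703 = 98.96101 now, so the contractor offers 98.96101, keeping 101.03899.

98.96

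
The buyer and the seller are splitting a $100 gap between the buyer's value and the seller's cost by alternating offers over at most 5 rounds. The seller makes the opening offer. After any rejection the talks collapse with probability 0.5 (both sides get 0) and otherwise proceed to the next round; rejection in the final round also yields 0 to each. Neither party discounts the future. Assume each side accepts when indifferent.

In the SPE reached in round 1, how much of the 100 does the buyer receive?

By backward induction:
Round 5 (the seller proposes): rejection yields 0 for the buyer; the seller offers 0 and keeps 100.
Round 4 (the buyer proposes): rejecting gives the seller an expected 0.5 × 100 = 50; the buyer offers that and keeps 50.
Round 3 (the seller proposes): rejecting gives the buyer an expected 0.5 × 50 = 25. The seller offers 25 and keeps 100 − 25 = 75.
Round 2 (the buyer proposes): rejecting gives the seller an expected 0.5 × 75 = 37.5; the buyer offers that and keeps 62.5.
Round 1 (the seller proposes): rejecting gives the buyer an expected 0.5 × 62.5 = 31.25. The seller offers 31.25 and keeps 100 − 31.25 = 68.75.

31.25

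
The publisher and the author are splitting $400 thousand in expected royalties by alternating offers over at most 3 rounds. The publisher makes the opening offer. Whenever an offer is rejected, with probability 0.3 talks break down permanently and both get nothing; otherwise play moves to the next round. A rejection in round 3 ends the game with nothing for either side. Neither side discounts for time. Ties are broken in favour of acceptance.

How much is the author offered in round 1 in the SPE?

By backward induction:
Round 3 (the publisher proposes): the author will accept anything ≥ 0, so the publisher offers 0 and keeps 400.
Round 2 (the author proposes): rejecting gives the publisher an expected 0.7 × 400 = 280; the author offers that and keeps 120.
Round 1 (the publisher proposes): rejecting gives the author an expected 0.7 × 120 = 84; the publisher offers that and keeps 316.

84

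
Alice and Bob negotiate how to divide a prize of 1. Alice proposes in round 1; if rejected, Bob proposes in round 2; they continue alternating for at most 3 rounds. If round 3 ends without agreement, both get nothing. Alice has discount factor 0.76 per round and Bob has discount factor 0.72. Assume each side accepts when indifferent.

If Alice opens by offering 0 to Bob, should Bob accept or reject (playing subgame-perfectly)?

Round 3 (Alice proposes): rejection yields 0 for Bob; Alice offers 0 and keeps 1.
Round 2 (Bob proposes): Alice can get 1 next round, worth 0.76 × 1 = 0.76 now; Bob offers that and keeps 0.24.
So by rejecting in round 1, Bob gets 0.24 next round, worth 0.72 × 0.24 = 0.1728 now.
Offer 0 < 0.1728, so Bob rejects.

Reject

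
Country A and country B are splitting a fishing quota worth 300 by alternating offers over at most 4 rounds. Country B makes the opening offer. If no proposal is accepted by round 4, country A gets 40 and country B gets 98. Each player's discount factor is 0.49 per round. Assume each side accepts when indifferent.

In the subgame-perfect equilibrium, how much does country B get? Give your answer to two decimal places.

Round 4 (country A proposes): country B gets 98 if talks fail, so country A offers 98 and keeps 202.
Round 3 (country B proposes): country A can get 202 next round, worth 0.49 × 202 = 98.98 now. Country B offers 98.98 and keeps 300 − 98.98 = 201.02.
Round 2 (country A proposes): country B can get 201.02 next round, worth 0.49 × 201.02 = 98.4998 now; country A offers that and keeps 201.5002.
Round 1 (country B proposes): country A can get 201.5002 next round, worth 0.49 × 201.5002 = 98.735098 now; country B offers that and keeps 201.264902.

201.26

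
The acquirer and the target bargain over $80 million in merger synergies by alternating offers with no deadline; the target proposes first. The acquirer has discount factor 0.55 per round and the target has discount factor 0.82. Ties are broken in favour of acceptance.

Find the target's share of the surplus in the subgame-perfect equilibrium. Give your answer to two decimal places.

When the target proposes, the acquirer accepts any offer worth at least 0.55 times what the acquirer would get by proposing next round; and vice versa.
This gives x = 80 − 0.55y and y = 80 − 0.82x, where x and y are each side's share when it proposes.
Hence (1 − 0.55·0.82)x = 80(1 − 0.55), i.e. 0.549·x = 36.
x ≈ 65.5738; the acquirer's share is 80 − x ≈ 14.4262.

65.57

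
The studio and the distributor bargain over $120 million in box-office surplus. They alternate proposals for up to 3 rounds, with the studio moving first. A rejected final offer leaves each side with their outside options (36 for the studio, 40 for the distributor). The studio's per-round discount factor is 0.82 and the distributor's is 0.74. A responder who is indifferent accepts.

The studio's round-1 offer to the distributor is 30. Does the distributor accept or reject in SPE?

Reject

Work out the distributor's continuation value if the offer is rejected.
Round 3 (the studio proposes): the distributor gets 40 if talks fail, so the studio offers 40 and keeps 80.
Round 2 (the distributor proposes): the studio can get 80 next round, worth 0.82 × 80 = 65.6 now. The distributor offers 65.6 and keeps 120 − 65.6 = 54.4.
So by rejecting in round 1, the distributor gets 54.4 next round, worth 0.74 × 54.4 = 40.256 now.
Offer 30 < 40.256, so the distributor rejects.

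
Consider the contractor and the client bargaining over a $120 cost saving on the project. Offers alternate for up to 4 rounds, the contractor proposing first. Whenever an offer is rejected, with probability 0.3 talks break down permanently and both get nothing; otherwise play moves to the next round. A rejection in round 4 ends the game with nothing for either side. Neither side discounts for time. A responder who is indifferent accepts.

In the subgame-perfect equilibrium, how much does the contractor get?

Round 4 (the client proposes): the contractor will accept anything ≥ 0, so the client offers 0 and keeps 120.
Round 3 (the contractor proposes): rejecting gives the client an expected 0.7 × 120 = 84; the contractor offers that and keeps 36.
Round 2 (the client proposes): rejecting gives the contractor an expected 0.7 × 36 = 25.2. The client offers 25.2 and keeps 120 − 25.2 = 94.8.
Round 1 (the contractor proposes): rejecting gives the client an expected 0.7 × 94.8 = 66.36; the contractor offers that and keeps 53.64.

53.64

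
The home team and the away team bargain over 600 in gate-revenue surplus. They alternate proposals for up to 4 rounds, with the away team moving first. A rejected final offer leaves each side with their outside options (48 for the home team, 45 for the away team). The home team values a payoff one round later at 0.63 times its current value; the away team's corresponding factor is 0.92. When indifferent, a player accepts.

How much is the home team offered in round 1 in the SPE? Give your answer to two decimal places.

Solve by backward induction from round 4.
Round 4 (the home team proposes): the away team gets 45 if talks fail, so the home team offers 45 and keeps 555.
Round 3 (the away team proposes): the home team can get 555 next round, worth 0.63 × 555 = 349.65 now; the away team offers that and keeps 250.35.
Round 2 (the home team proposes): the away team can get 250.35 next round, worth 0.92 × 250.35 = 230.322 now, so the home team offers 230.322, keeping 369.678.
Round 1 (the away team proposes): the home team can get 369.678 next round, worth 0.63 × 369.678 = 232.89714 now, so the away team offers 232.89714, keeping 367.10286.

232.90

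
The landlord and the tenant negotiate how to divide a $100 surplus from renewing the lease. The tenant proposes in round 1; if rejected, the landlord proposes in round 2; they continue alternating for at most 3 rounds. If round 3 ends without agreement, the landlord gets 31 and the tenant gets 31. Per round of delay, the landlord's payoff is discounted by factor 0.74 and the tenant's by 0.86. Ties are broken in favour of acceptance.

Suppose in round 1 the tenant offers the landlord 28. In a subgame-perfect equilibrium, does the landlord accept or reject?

Work out the landlord's continuation value if the offer is rejected.
Round 3 (the tenant proposes): the landlord gets 31 if talks fail, so the tenant offers 31 and keeps 69.
Round 2 (the landlord proposes): the tenant can get 69 next round, worth 0.86 × 69 = 59.34 now, so the landlord offers 59.34, keeping 40.66.
So by rejecting in round 1, the landlord gets 40.66 next round, worth 0.74 × 40.66 = 30.0884 now.
Offer 28 < 30.0884, so the landlord rejects.

Reject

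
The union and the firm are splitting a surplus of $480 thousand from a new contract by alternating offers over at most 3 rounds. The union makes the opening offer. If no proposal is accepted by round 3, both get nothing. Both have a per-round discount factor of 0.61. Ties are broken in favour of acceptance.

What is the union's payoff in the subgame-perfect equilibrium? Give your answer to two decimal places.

365.81

Round 3 (the union proposes): rejection yields 0 for the firm; the union offers 0 and keeps 480.
Round 2 (the firm proposes): the union can get 480 next round, worth 0.61 × 480 = 292.8 now. The firm offers 292.8 and keeps 480 − 292.8 = 187.2.
Round 1 (the union proposes): the firm can get 187.2 next round, worth 0.61 × 187.2 = 114.192 now, so the union offers 114.192, keeping 365.808.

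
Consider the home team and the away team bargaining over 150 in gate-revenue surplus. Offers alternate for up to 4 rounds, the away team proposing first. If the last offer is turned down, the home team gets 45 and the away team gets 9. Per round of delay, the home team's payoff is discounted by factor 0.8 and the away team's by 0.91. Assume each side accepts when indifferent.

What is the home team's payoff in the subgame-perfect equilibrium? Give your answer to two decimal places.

92.92

Round 4 (the home team proposes): the away team gets 9 if talks fail, so the home team offers 9 and keeps 141.
Round 3 (the away team proposes): the home team can get 141 next round, worth 0.8 × 141 = 112.8 now; the away team offers that and keeps 37.2.
Round 2 (the home team proposes): the away team can get 37.2 next round, worth 0.91 × 37.2 = 33.852 now; the home team offers that and keeps 116.148.
Round 1 (the away team proposes): the home team can get 116.148 next round, worth 0.8 × 116.148 = 92.9184 now, so the away team offers 92.9184, keeping 57.0816.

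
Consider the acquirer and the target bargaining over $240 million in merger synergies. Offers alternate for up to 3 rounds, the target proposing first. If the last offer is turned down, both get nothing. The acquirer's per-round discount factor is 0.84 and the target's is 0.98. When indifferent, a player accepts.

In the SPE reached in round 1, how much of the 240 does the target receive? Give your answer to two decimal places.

235.97

By backward induction:
Round 3 (the target proposes): the acquirer will accept anything ≥ 0, so the target offers 0 and keeps 240.
Round 2 (the acquirer proposes): the target can get 240 next round, worth 0.98 × 240 = 235.2 now; the acquirer offers that and keeps 4.8.
Round 1 (the target proposes): the acquirer can get 4.8 next round, worth 0.84 × 4.8 = 4.032 now, so the target offers 4.032, keeping 235.968.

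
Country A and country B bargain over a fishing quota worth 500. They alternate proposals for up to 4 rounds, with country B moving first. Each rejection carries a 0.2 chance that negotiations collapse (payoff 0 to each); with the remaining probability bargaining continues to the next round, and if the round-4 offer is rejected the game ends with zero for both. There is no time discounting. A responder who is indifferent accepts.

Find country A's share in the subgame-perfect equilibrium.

336

By backward induction:
Round 4 (country A proposes): country B will accept anything ≥ 0, so country A offers 0 and keeps 500.
Round 3 (country B proposes): rejecting gives country A an expected 0.8 × 500 = 400; country B offers that and keeps 100.
Round 2 (country A proposes): rejecting gives country B an expected 0.8 × 100 = 80, so country A offers 80, keeping 420.
Round 1 (country B proposes): rejecting gives country A an expected 0.8 × 420 = 336; country B offers that and keeps 164.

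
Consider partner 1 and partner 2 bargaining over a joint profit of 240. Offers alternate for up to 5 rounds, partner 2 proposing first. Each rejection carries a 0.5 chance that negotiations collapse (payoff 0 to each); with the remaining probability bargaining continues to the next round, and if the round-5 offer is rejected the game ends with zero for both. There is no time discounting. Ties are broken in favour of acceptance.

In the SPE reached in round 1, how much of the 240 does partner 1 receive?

Round 5 (partner 2 proposes): rejection yields 0 for partner 1; partner 2 offers 0 and keeps 240.
Round 4 (partner 1 proposes): rejecting gives partner 2 an expected 0.5 × 240 = 120, so partner 1 offers 120, keeping 120.
Round 3 (partner 2 proposes): rejecting gives partner 1 an expected 0.5 × 120 = 60. Partner 2 offers 60 and keeps 240 − 60 = 180.
Round 2 (partner 1 proposes): rejecting gives partner 2 an expected 0.5 × 180 = 90. Partner 1 offers 90 and keeps 240 − 90 = 150.
Round 1 (partner 2 proposes): rejecting gives partner 1 an expected 0.5 × 150 = 75, so partner 2 offers 75, keeping 165.

75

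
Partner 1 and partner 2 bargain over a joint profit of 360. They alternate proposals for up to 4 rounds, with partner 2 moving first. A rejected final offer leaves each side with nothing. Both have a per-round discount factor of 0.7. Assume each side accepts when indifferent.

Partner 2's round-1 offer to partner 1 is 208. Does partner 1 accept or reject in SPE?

Work out partner 1's continuation value if the offer is rejected.
Round 4 (partner 1 proposes): partner 2 will accept anything ≥ 0, so partner 1 offers 0 and keeps 360.
Round 3 (partner 2 proposes): partner 1 can get 360 next round, worth 0.7 × 360 = 252 now. Partner 2 offers 252 and keeps 360 − 252 = 108.
Round 2 (partner 1 proposes): partner 2 can get 108 next round, worth 0.7 × 108 = 75.6 now. Partner 1 offers 75.6 and keeps 360 − 75.6 = 284.4.
So by rejecting in round 1, partner 1 gets 284.4 next round, worth 0.7 × 284.4 = 199.08 now.
Offer 208 ≥ 199.08, so partner 1 accepts.

Accept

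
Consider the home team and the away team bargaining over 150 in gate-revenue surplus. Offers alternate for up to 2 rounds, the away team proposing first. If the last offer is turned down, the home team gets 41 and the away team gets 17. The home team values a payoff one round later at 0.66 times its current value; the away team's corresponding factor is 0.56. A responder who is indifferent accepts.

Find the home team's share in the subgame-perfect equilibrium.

87.78

Round 2 (the home team proposes): the away team gets 17 if talks fail, so the home team offers 17 and keeps 133.
Round 1 (the away team proposes): the home team can get 133 next round, worth 0.66 × 133 = 87.78 now. The away team offers 87.78 and keeps 150 − 87.78 = 62.22.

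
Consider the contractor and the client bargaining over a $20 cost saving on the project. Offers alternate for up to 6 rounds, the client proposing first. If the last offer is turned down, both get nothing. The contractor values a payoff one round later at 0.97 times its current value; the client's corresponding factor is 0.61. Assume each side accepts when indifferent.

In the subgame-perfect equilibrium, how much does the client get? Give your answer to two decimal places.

Round 6 (the contractor proposes): rejection yields 0 for the client; the contractor offers 0 and keeps 20.
Round 5 (the client proposes): the contractor can get 20 next round, worth 0.97 × 20 = 19.4 now. The client offers 19.4 and keeps 20 − 19.4 = 0.6.
Round 4 (the contractor proposes): the client can get 0.6 next round, worth 0.61 × 0.6 = 0.366 now; the contractor offers that and keeps 19.634.
Round 3 (the client proposes): the contractor can get 19.634 next round, worth 0.97 × 19.634 = 19.04498 now, so the client offers 19.04498, keeping 0.95502.
Round 2 (the contractor proposes): the client can get 0.95502 next round, worth 0.61 × 0.95502 = 0.5825622 now; the contractor offers that and keeps 19.4174378.
Round 1 (the client proposes): the contractor can get 19.4174378 next round, worth 0.97 × 19.4174378 = 18.834914666 now; the client offers that and keeps 1.165085334.

1.17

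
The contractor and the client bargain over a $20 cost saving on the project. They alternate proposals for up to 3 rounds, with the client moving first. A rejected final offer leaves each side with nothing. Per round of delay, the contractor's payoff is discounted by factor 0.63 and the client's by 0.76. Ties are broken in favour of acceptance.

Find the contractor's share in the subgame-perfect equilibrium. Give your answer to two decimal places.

3.02

Round 3 (the client proposes): the contractor will accept anything ≥ 0, so the client offers 0 and keeps 20.
Round 2 (the contractor proposes): the client can get 20 next round, worth 0.76 × 20 = 15.2 now, so the contractor offers 15.2, keeping 4.8.
Round 1 (the client proposes): the contractor can get 4.8 next round, worth 0.63 × 4.8 = 3.024 now; the client offers that and keeps 16.976.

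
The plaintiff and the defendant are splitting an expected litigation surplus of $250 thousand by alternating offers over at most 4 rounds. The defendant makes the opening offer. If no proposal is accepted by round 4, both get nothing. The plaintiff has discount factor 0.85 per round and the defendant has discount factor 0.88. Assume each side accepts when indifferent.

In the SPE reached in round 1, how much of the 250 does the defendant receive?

65.55

Round 4 (the plaintiff proposes): the defendant will accept anything ≥ 0, so the plaintiff offers 0 and keeps 250.
Round 3 (the defendant proposes): the plaintiff can get 250 next round, worth 0.85 × 250 = 212.5 now, so the defendant offers 212.5, keeping 37.5.
Round 2 (the plaintiff proposes): the defendant can get 37.5 next round, worth 0.88 × 37.5 = 33 now; the plaintiff offers that and keeps 217.
Round 1 (the defendant proposes): the plaintiff can get 217 next round, worth 0.85 × 217 = 184.45 now. The defendant offers 184.45 and keeps 250 − 184.45 = 65.55.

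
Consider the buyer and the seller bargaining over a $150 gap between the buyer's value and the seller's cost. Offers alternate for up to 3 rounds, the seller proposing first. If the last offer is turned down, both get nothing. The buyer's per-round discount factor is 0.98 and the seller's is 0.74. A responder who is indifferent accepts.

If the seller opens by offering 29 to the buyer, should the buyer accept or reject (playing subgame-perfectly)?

Reject

Work out the buyer's continuation value if the offer is rejected.
Round 3 (the seller proposes): the buyer will accept anything ≥ 0, so the seller offers 0 and keeps 150.
Round 2 (the buyer proposes): the seller can get 150 next round, worth 0.74 × 150 = 111 now. The buyer offers 111 and keeps 150 − 111 = 39.
So by rejecting in round 1, the buyer gets 39 next round, worth 0.98 × 39 = 38.22 now.
Offer 29 < 38.22, so the buyer rejects.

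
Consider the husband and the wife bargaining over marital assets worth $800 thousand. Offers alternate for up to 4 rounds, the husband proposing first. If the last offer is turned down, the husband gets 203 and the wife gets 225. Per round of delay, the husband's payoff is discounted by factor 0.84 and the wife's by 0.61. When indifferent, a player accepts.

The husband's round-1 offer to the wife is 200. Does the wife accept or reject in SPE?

Reject

Round 4 (the wife proposes): the husband gets 203 if talks fail, so the wife offers 203 and keeps 597.
Round 3 (the husband proposes): the wife can get 597 next round, worth 0.61 × 597 = 364.17 now. The husband offers 364.17 and keeps 800 − 364.17 = 435.83.
Round 2 (the wife proposes): the husband can get 435.83 next round, worth 0.84 × 435.83 = 366.0972 now; the wife offers that and keeps 433.9028.
So by rejecting in round 1, the wife gets 433.9028 next round, worth 0.61 × 433.9028 = 264.680708 now.
Offer 200 < 264.680708, so the wife rejects.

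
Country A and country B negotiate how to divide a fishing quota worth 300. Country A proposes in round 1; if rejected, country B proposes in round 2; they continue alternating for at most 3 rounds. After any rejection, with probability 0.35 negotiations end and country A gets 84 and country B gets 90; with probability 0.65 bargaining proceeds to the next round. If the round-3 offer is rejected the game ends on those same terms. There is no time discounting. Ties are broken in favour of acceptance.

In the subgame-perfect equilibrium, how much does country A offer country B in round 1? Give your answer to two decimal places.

118.67

Round 3 (country A proposes): country B gets 90 if talks fail, so country A offers 90 and keeps 210.
Round 2 (country B proposes): rejecting gives country A an expected 0.65 × 210 + 0.35 × 84 = 165.9; country B offers that and keeps 134.1.
Round 1 (country A proposes): rejecting gives country B an expected 0.65 × 134.1 + 0.35 × 90 = 118.665, so country A offers 118.665, keeping 181.335.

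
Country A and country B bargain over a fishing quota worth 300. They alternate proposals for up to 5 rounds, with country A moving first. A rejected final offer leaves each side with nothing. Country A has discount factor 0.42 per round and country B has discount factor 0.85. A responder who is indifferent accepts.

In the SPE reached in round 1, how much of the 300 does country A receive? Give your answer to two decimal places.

Round 5 (country A proposes): rejection yields 0 for country B; country A offers 0 and keeps 300.
Round 4 (country B proposes): country A can get 300 next round, worth 0.42 × 300 = 126 now, so country B offers 126, keeping 174.
Round 3 (country A proposes): country B can get 174 next round, worth 0.85 × 174 = 147.9 now; country A offers that and keeps 152.1.
Round 2 (country B proposes): country A can get 152.1 next round, worth 0.42 × 152.1 = 63.882 now, so country B offers 63.882, keeping 236.118.
Round 1 (country A proposes): country B can get 236.118 next round, worth 0.85 × 236.118 = 200.7003 now. Country A offers 200.7003 and keeps 300 − 200.7003 = 99.2997.

99.30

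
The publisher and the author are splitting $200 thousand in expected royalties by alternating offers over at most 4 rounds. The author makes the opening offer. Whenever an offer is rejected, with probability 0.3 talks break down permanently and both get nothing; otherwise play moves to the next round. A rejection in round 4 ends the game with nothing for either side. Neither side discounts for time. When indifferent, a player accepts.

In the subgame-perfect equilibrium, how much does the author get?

89.4

Round 4 (the publisher proposes): rejection yields 0 for the author; the publisher offers 0 and keeps 200.
Round 3 (the author proposes): rejecting gives the publisher an expected 0.7 × 200 = 140; the author offers that and keeps 60.
Round 2 (the publisher proposes): rejecting gives the author an expected 0.7 × 60 = 42, so the publisher offers 42, keeping 158.
Round 1 (the author proposes): rejecting gives the publisher an expected 0.7 × 158 = 110.6; the author offers that and keeps 89.4.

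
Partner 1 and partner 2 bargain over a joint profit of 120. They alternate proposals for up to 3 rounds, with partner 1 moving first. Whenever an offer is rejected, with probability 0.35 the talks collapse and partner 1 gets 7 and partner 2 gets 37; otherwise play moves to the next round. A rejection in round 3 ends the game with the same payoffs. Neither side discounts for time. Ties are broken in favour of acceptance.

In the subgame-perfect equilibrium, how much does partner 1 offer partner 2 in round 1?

Round 3 (partner 1 proposes): partner 2 gets 37 if talks fail, so partner 1 offers 37 and keeps 83.
Round 2 (partner 2 proposes): rejecting gives partner 1 an expected 0.65 × 83 + 0.35 × 7 = 56.4, so partner 2 offers 56.4, keeping 63.6.
Round 1 (partner 1 proposes): rejecting gives partner 2 an expected 0.65 × 63.6 + 0.35 × 37 = 54.29; partner 1 offers that and keeps 65.71.

54.29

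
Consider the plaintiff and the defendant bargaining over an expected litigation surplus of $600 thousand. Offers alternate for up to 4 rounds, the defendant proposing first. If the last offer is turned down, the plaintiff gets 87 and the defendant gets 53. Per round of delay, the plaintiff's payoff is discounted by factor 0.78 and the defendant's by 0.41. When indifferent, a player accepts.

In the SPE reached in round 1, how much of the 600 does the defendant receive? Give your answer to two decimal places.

187.43

Work backward from the last round.
Round 4 (the plaintiff proposes): the defendant gets 53 if talks fail, so the plaintiff offers 53 and keeps 547.
Round 3 (the defendant proposes): the plaintiff can get 547 next round, worth 0.78 × 547 = 426.66 now, so the defendant offers 426.66, keeping 173.34.
Round 2 (the plaintiff proposes): the defendant can get 173.34 next round, worth 0.41 × 173.34 = 71.0694 now; the plaintiff offers that and keeps 528.9306.
Round 1 (the defendant proposes): the plaintiff can get 528.9306 next round, worth 0.78 × 528.9306 = 412.565868 now, so the defendant offers 412.565868, keeping 187.434132.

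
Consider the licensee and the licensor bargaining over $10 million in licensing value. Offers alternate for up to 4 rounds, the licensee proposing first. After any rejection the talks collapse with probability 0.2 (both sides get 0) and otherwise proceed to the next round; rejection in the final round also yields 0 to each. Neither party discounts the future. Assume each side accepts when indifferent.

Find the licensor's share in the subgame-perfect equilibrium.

By backward induction:
Round 4 (the licensor proposes): the licensee will accept anything ≥ 0, so the licensor offers 0 and keeps 10.
Round 3 (the licensee proposes): rejecting gives the licensor an expected 0.8 × 10 = 8. The licensee offers 8 and keeps 10 − 8 = 2.
Round 2 (the licensor proposes): rejecting gives the licensee an expected 0.8 × 2 = 1.6; the licensor offers that and keeps 8.4.
Round 1 (the licensee proposes): rejecting gives the licensor an expected 0.8 × 8.4 = 6.72; the licensee offers that and keeps 3.28.

6.72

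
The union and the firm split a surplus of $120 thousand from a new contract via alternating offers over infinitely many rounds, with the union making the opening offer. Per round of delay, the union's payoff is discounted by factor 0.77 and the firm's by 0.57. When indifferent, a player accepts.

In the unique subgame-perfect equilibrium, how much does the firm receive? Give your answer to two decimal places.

In a stationary SPE each proposer offers the other exactly their discounted continuation value.
If the union keeps x when proposing and the firm keeps y when proposing, then x = 120 − 0.57y and y = 120 − 0.77x.
Solving: x = 120(1 − 0.57) / (1 − 0.77·0.57) = 51.6 / 0.5611 ≈ 91.9622.
The firm gets 120 − 91.9622 ≈ 28.0378.

28.04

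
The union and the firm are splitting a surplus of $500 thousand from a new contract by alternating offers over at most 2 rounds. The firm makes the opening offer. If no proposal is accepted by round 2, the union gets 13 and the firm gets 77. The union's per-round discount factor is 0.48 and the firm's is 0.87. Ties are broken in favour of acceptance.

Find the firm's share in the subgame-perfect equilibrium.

296.96

Round 2 (the union proposes): the firm gets 77 if talks fail, so the union offers 77 and keeps 423.
Round 1 (the firm proposes): the union can get 423 next round, worth 0.48 × 423 = 203.04 now; the firm offers that and keeps 296.96.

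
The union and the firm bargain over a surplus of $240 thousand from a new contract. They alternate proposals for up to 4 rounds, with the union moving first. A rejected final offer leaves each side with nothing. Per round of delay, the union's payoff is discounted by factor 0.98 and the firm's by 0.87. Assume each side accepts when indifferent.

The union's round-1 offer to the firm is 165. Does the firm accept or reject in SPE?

Reject

Work out the firm's continuation value if the offer is rejected.
Round 4 (the firm proposes): rejection yields 0 for the union; the firm offers 0 and keeps 240.
Round 3 (the union proposes): the firm can get 240 next round, worth 0.87 × 240 = 208.8 now, so the union offers 208.8, keeping 31.2.
Round 2 (the firm proposes): the union can get 31.2 next round, worth 0.98 × 31.2 = 30.576 now, so the firm offers 30.576, keeping 209.424.
So by rejecting in round 1, the firm gets 209.424 next round, worth 0.87 × 209.424 = 182.19888 now.
Offer 165 < 182.19888, so the firm rejects.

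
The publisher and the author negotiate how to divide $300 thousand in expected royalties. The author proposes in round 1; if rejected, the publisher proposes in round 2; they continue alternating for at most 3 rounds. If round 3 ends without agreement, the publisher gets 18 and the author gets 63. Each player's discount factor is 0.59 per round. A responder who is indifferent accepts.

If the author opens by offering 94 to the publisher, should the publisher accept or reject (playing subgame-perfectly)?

Accept

Round 3 (the author proposes): the publisher gets 18 if talks fail, so the author offers 18 and keeps 282.
Round 2 (the publisher proposes): the author can get 282 next round, worth 0.59 × 282 = 166.38 now, so the publisher offers 166.38, keeping 133.62.
So by rejecting in round 1, the publisher gets 133.62 next round, worth 0.59 × 133.62 = 78.8358 now.
Offer 94 ≥ 78.8358, so the publisher accepts.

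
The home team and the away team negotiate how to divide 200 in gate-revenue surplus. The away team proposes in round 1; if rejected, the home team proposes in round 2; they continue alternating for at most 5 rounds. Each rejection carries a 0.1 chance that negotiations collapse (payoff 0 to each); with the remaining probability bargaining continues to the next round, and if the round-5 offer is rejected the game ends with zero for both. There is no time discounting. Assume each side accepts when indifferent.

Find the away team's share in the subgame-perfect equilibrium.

167.42

By backward induction:
Round 5 (the away team proposes): rejection yields 0 for the home team; the away team offers 0 and keeps 200.
Round 4 (the home team proposes): rejecting gives the away team an expected 0.9 × 200 = 180. The home team offers 180 and keeps 200 − 180 = 20.
Round 3 (the away team proposes): rejecting gives the home team an expected 0.9 × 20 = 18; the away team offers that and keeps 182.
Round 2 (the home team proposes): rejecting gives the away team an expected 0.9 × 182 = 163.8, so the home team offers 163.8, keeping 36.2.
Round 1 (the away team proposes): rejecting gives the home team an expected 0.9 × 36.2 = 32.58, so the away team offers 32.58, keeping 167.42.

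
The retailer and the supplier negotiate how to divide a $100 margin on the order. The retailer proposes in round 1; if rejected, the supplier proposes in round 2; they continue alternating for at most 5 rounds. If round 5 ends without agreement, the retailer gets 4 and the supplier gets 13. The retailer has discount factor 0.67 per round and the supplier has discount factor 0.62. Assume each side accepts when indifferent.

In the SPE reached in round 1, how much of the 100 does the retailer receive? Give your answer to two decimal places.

Round 5 (the retailer proposes): the supplier gets 13 if talks fail, so the retailer offers 13 and keeps 87.
Round 4 (the supplier proposes): the retailer can get 87 next round, worth 0.67 × 87 = 58.29 now. The supplier offers 58.29 and keeps 100 − 58.29 = 41.71.
Round 3 (the retailer proposes): the supplier can get 41.71 next round, worth 0.62 × 41.71 = 25.8602 now; the retailer offers that and keeps 74.1398.
Round 2 (the supplier proposes): the retailer can get 74.1398 next round, worth 0.67 × 74.1398 = 49.673666 now, so the supplier offers 49.673666, keeping 50.326334.
Round 1 (the retailer proposes): the supplier can get 50.326334 next round, worth 0.62 × 50.326334 = 31.20232708 now; the retailer offers that and keeps 68.79767292.

68.80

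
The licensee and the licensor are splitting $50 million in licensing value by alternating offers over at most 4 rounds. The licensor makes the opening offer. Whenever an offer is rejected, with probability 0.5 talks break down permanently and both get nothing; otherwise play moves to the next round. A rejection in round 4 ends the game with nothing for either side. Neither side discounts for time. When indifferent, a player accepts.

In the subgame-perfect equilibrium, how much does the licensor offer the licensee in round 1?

By backward induction:
Round 4 (the licensee proposes): the licensor will accept anything ≥ 0, so the licensee offers 0 and keeps 50.
Round 3 (the licensor proposes): rejecting gives the licensee an expected 0.5 × 50 = 25, so the licensor offers 25, keeping 25.
Round 2 (the licensee proposes): rejecting gives the licensor an expected 0.5 × 25 = 12.5. The licensee offers 12.5 and keeps 50 − 12.5 = 37.5.
Round 1 (the licensor proposes): rejecting gives the licensee an expected 0.5 × 37.5 = 18.75. The licensor offers 18.75 and keeps 50 − 18.75 = 31.25.

18.75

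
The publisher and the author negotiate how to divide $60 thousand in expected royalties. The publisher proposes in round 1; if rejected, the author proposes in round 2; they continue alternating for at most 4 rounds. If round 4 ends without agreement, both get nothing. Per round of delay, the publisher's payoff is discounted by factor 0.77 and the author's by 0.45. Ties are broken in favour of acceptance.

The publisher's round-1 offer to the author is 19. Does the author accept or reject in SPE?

Accept

Work out the author's continuation value if the offer is rejected.
Round 4 (the author proposes): the publisher will accept anything ≥ 0, so the author offers 0 and keeps 60.
Round 3 (the publisher proposes): the author can get 60 next round, worth 0.45 × 60 = 27 now, so the publisher offers 27, keeping 33.
Round 2 (the author proposes): the publisher can get 33 next round, worth 0.77 × 33 = 25.41 now, so the author offers 25.41, keeping 34.59.
So by rejecting in round 1, the author gets 34.59 next round, worth 0.45 × 34.59 = 15.5655 now.
Offer 19 ≥ 15.5655, so the author accepts.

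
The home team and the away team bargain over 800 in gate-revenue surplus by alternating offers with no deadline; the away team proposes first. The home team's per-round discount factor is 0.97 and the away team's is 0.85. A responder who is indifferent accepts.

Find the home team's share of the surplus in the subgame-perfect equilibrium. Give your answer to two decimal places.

In a stationary SPE each proposer offers the other exactly their discounted continuation value.
If the away team keeps x when proposing and the home team keeps y when proposing, then x = 800 − 0.97y and y = 800 − 0.85x.
Solving: x = 800(1 − 0.97) / (1 − 0.85·0.97) = 24 / 0.1755 ≈ 136.7521.
The home team gets 800 − 136.7521 ≈ 663.2479.

663.25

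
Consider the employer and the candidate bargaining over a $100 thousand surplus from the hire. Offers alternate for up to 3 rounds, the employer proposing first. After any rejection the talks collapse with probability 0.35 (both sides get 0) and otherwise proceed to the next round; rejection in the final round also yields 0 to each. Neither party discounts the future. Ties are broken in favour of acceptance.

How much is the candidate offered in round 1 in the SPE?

By backward induction:
Round 3 (the employer proposes): rejection yields 0 for the candidate; the employer offers 0 and keeps 100.
Round 2 (the candidate proposes): rejecting gives the employer an expected 0.65 × 100 = 65, so the candidate offers 65, keeping 35.
Round 1 (the employer proposes): rejecting gives the candidate an expected 0.65 × 35 = 22.75. The employer offers 22.75 and keeps 100 − 22.75 = 77.25.

22.75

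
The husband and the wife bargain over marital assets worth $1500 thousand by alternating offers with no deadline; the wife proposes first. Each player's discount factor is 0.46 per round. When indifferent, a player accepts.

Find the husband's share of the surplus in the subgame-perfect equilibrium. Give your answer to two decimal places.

472.60

When the wife proposes, the husband accepts any offer worth at least 0.46 times what the husband would get by proposing next round; and vice versa.
This gives x = 1500 − 0.46y and y = 1500 − 0.46x, where x and y are each side's share when it proposes.
Hence (1 − 0.46·0.46)x = 1500(1 − 0.46), i.e. 0.7884·x = 810.
x ≈ 1027.3973; the husband's share is 1500 − x ≈ 472.6027.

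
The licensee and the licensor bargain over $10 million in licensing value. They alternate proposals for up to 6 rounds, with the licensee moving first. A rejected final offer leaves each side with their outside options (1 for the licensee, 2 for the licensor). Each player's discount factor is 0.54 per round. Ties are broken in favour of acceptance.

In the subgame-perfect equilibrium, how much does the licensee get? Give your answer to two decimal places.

6.38

Round 6 (the licensor proposes): the licensee gets 1 if talks fail, so the licensor offers 1 and keeps 9.
Round 5 (the licensee proposes): the licensor can get 9 next round, worth 0.54 × 9 = 4.86 now, so the licensee offers 4.86, keeping 5.14.
Round 4 (the licensor proposes): the licensee can get 5.14 next round, worth 0.54 × 5.14 = 2.7756 now. The licensor offers 2.7756 and keeps 10 − 2.7756 = 7.2244.
Round 3 (the licensee proposes): the licensor can get 7.2244 next round, worth 0.54 × 7.2244 = 3.901176 now, so the licensee offers 3.901176, keeping 6.098824.
Round 2 (the licensor proposes): the licensee can get 6.098824 next round, worth 0.54 × 6.098824 = 3.29336496 now. The licensor offers 3.29336496 and keeps 10 − 3.29336496 = 6.70663504.
Round 1 (the licensee proposes): the licensor can get 6.70663504 next round, worth 0.54 × 6.70663504 = 3.6215829216 now, so the licensee offers 3.6215829216, keeping 6.3784170784.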